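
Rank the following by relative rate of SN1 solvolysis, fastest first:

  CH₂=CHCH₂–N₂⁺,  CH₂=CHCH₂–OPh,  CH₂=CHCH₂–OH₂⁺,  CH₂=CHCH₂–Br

Identical carbon frameworks mean the comparison reduces to leaving-group quality.
The more stable X⁻ (or X) is on its own — i.e. the weaker a base it is — the better a leaving group it makes.
CH₂=CHCH₂–N₂⁺ loses N₂: no meaningful conjugate acid; N₂ departs as an exceptionally stable neutral molecule
CH₂=CHCH₂–Br loses Br⁻: pKₐ(HBr) ≈ -9
CH₂=CHCH₂–OH₂⁺ loses H₂O: pKₐ(H₃O⁺) ≈ -1.7
CH₂=CHCH₂–OPh loses PhO⁻: pKₐ(C₆H₅OH (phenol)) ≈ 10

CH₂=CHCH₂–N₂⁺ > CH₂=CHCH₂–Br > CH₂=CHCH₂–OH₂⁺ > CH₂=CHCH₂–OPh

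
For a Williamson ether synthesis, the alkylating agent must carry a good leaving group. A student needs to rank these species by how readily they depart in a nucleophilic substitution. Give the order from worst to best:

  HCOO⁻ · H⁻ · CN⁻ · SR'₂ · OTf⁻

Rank by basicity of the departing species: weakest base leaves most easily.
OTf⁻: pKₐ(CF₃SO₃H (triflic acid)) ≈ -14 — charge spread over three oxygens and a CF₃ group; the premier leaving group in synthesis
SR'₂: pKₐ(R'₂SH⁺) ≈ -7
HCOO⁻: pKₐ(HCOOH) ≈ 3.8
CN⁻: pKₐ(HCN) ≈ 9.2 — sp carbon stabilises the charge somewhat, but still a poor LG
H⁻: pKₐ(H₂) ≈ 36 — extremely strong base; leaves only in special hydride-transfer contexts
Reversing gives the worst-to-best order requested.

H⁻ < CN⁻ < HCOO⁻ < SR'₂ < OTf⁻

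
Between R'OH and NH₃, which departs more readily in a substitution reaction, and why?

R'OH

R'OH is the better leaving group.
pKₐ(R'OH₂⁺) ≈ -2.4 versus pKₐ(NH₄⁺) ≈ 9.2: R'OH is the much weaker base.
Neutral; leaves from a protonated ether (an oxonium ion, R–O(H)R'⁺).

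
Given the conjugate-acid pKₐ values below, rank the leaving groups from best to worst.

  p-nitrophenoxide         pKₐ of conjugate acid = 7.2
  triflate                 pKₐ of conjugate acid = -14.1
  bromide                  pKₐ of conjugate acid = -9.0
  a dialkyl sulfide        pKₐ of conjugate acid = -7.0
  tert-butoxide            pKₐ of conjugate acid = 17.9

Lower conjugate-acid pKₐ ⇒ weaker base ⇒ better leaving group.
Sorting by the given values: triflate (-14.1), bromide (-9.0), a dialkyl sulfide (-7.0), p-nitrophenoxide (7.2), tert-butoxide (17.9).

triflate > bromide > a dialkyl sulfide > p-nitrophenoxide > tert-butoxide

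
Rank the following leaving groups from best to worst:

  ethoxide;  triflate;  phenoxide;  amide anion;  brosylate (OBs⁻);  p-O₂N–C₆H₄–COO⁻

triflate > brosylate (OBs⁻) > p-O₂N–C₆H₄–COO⁻ > phenoxide > ethoxide > amide anion

A good leaving group is a weak base: the lower the pKₐ of its conjugate acid, the more readily it departs.
triflate: pKₐ(CF₃SO₃H (triflic acid)) ≈ -14 — charge spread over three oxygens and a CF₃ group; the premier leaving group in synthesis
brosylate (OBs⁻): pKₐ(p-BrC₆H₄SO₃H) ≈ -2.8 — arenesulfonate with a p-bromo substituent
p-O₂N–C₆H₄–COO⁻: pKₐ(p-nitrobenzoic acid) ≈ 3.4 — electron-withdrawing nitro group stabilises the carboxylate
phenoxide: pKₐ(C₆H₅OH (phenol)) ≈ 10 — resonance into the ring helps, but still a poor LG
ethoxide: pKₐ(CH₃CH₂OH) ≈ 16
amide anion: pKₐ(NH₃) ≈ 38 — extremely strong base; never a leaving group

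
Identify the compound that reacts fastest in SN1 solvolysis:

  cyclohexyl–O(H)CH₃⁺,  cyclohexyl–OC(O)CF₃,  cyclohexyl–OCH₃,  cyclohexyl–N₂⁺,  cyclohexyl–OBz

cyclohexyl–N₂⁺

Same R in every case — rank the leaving groups.
The more stable X⁻ (or X) is on its own — i.e. the weaker a base it is — the better a leaving group it makes.
cyclohexyl–N₂⁺ loses N₂: no meaningful conjugate acid; N₂ departs as an exceptionally stable neutral molecule
cyclohexyl–O(H)CH₃⁺ loses R'OH: pKₐ(R'OH₂⁺) ≈ -2.4
cyclohexyl–OC(O)CF₃ loses CF₃COO⁻: pKₐ(CF₃COOH) ≈ 0.2
cyclohexyl–OBz loses PhCOO⁻: pKₐ(C₆H₅COOH) ≈ 4.2
cyclohexyl–OCH₃ loses CH₃O⁻: pKₐ(CH₃OH) ≈ 15.5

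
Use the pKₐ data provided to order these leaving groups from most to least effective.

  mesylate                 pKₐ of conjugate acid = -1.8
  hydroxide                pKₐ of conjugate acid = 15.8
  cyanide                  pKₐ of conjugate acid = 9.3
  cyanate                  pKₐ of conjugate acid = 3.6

Lower conjugate-acid pKₐ ⇒ weaker base ⇒ better leaving group.
Sorting by the given values: mesylate (-1.8), cyanate (3.6), cyanide (9.3), hydroxide (15.8).

mesylate > cyanate > cyanide > hydroxide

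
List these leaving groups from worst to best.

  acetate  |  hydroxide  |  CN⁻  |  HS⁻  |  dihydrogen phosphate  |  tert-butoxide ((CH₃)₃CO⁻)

Leaving-group ability tracks the stability of the departed species; conjugate-acid pKₐ is the usual yardstick (lower pKₐ → better LG).
dihydrogen phosphate: pKₐ(H₃PO₄) ≈ 2.1 — moderate base; biological leaving group after further activation
acetate: pKₐ(CH₃COOH) ≈ 4.8
HS⁻: pKₐ(H₂S) ≈ 7 — larger and more polarisable than the oxygen analogue
CN⁻: pKₐ(HCN) ≈ 9.2 — sp carbon stabilises the charge somewhat, but still a poor LG
hydroxide: pKₐ(H₂O) ≈ 15.7 — strong base; essentially never leaves without prior activation
tert-butoxide ((CH₃)₃CO⁻): pKₐ(t-BuOH) ≈ 18
Listed from poorest to best leaving group as asked.

tert-butoxide ((CH₃)₃CO⁻) < hydroxide < CN⁻ < HS⁻ < acetate < dihydrogen phosphate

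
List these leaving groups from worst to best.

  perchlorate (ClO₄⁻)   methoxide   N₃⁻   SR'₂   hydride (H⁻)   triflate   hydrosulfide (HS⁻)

hydride (H⁻) < methoxide < hydrosulfide (HS⁻) < N₃⁻ < SR'₂ < perchlorate (ClO₄⁻) < triflate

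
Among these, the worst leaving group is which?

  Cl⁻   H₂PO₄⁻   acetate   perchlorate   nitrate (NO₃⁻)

Leaving-group ability tracks the stability of the departed species; conjugate-acid pKₐ is the usual yardstick (lower pKₐ → better LG).
perchlorate: pKₐ(HClO₄) ≈ -10
Cl⁻: pKₐ(HCl) ≈ -7
nitrate (NO₃⁻): pKₐ(HNO₃) ≈ -1.3
H₂PO₄⁻: pKₐ(H₃PO₄) ≈ 2.1
acetate: pKₐ(CH₃COOH) ≈ 4.8

acetate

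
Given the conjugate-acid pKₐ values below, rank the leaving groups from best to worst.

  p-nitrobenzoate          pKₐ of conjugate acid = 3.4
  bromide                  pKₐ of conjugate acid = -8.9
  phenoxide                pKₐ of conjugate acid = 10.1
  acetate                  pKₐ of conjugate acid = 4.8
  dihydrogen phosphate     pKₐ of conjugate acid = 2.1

bromide > dihydrogen phosphate > p-nitrobenzoate > acetate > phenoxide

Lower conjugate-acid pKₐ ⇒ weaker base ⇒ better leaving group.
Sorting by the given values: bromide (-8.9), dihydrogen phosphate (2.1), p-nitrobenzoate (3.4), acetate (4.8), phenoxide (10.1).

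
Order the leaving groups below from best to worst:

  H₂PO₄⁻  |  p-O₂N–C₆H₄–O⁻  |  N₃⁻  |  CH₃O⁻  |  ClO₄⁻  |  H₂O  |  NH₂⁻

ClO₄⁻ > H₂O > H₂PO₄⁻ > N₃⁻ > p-O₂N–C₆H₄–O⁻ > CH₃O⁻ > NH₂⁻

A good leaving group is a weak base: the lower the pKₐ of its conjugate acid, the more readily it departs.
ClO₄⁻: pKₐ(HClO₄) ≈ -10
H₂O: pKₐ(H₃O⁺) ≈ -1.7
H₂PO₄⁻: pKₐ(H₃PO₄) ≈ 2.1
N₃⁻: pKₐ(HN₃) ≈ 4.7
p-O₂N–C₆H₄–O⁻: pKₐ(p-nitrophenol) ≈ 7.2
CH₃O⁻: pKₐ(CH₃OH) ≈ 15.5
NH₂⁻: pKₐ(NH₃) ≈ 38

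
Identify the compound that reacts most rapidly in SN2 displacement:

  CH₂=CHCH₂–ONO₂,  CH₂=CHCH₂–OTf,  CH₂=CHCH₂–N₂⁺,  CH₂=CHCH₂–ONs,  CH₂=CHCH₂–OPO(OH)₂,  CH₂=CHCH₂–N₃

CH₂=CHCH₂–N₂⁺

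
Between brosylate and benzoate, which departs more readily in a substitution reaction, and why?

brosylate

brosylate is the better leaving group.
pKₐ(p-BrC₆H₄SO₃H) ≈ -2.8 versus pKₐ(C₆H₅COOH) ≈ 4.2: brosylate is the much weaker base.
Arenesulfonate with a p-bromo substituent.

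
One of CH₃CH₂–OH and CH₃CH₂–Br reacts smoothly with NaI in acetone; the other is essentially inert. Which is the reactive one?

From CH₃CH₂–OH the departing group would be OH⁻ (pKₐ(H₂O) ≈ 15.7). Strong base; essentially never leaves without prior activation.
From CH₃CH₂–Br the leaving group is Br⁻ (pKₐ(HBr) ≈ -9). Weak base; good leaving group.
(In practice CH₃CH₂–Br is made from CH₃CH₂–OH by treatment with PBr₃, replacing the hydroxyl with bromide.)

CH₃CH₂–Br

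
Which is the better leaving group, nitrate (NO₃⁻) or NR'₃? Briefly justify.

nitrate (NO₃⁻) is the better leaving group.
pKₐ(HNO₃) ≈ -1.3 versus pKₐ(R'₃NH⁺) ≈ 10.7: nitrate (NO₃⁻) is the much weaker base.
Resonance-delocalised over three oxygens.

nitrate (NO₃⁻)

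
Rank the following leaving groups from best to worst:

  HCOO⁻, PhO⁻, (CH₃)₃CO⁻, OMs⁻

OMs⁻: pKₐ(CH₃SO₃H (MsOH)) ≈ -1.9
HCOO⁻: pKₐ(HCOOH) ≈ 3.8
PhO⁻: pKₐ(C₆H₅OH (phenol)) ≈ 10
(CH₃)₃CO⁻: pKₐ(t-BuOH) ≈ 18

OMs⁻ > HCOO⁻ > PhO⁻ > (CH₃)₃CO⁻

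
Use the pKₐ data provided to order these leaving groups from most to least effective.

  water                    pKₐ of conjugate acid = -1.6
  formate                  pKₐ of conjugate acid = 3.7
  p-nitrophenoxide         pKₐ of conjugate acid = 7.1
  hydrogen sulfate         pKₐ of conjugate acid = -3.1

hydrogen sulfate > water > formate > p-nitrophenoxide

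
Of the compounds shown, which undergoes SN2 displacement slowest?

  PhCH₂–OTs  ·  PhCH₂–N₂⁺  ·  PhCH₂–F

PhCH₂–F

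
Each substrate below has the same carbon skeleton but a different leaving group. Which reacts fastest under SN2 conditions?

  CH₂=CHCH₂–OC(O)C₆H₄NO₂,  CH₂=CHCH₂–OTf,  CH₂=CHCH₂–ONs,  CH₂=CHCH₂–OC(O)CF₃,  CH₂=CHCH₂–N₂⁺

Same R in every case — rank the leaving groups.
A good leaving group is a weak base: the lower the pKₐ of its conjugate acid, the more readily it departs.
CH₂=CHCH₂–N₂⁺ loses N₂: no meaningful conjugate acid; N₂ departs as an exceptionally stable neutral molecule
CH₂=CHCH₂–OTf loses OTf⁻: pKₐ(CF₃SO₃H (triflic acid)) ≈ -14
CH₂=CHCH₂–ONs loses ONs⁻: pKₐ(p-O₂NC₆H₄SO₃H) ≈ -3.5
CH₂=CHCH₂–OC(O)CF₃ loses CF₃COO⁻: pKₐ(CF₃COOH) ≈ 0.2
CH₂=CHCH₂–OC(O)C₆H₄NO₂ loses p-O₂N–C₆H₄–COO⁻: pKₐ(p-nitrobenzoic acid) ≈ 3.4

CH₂=CHCH₂–N₂⁺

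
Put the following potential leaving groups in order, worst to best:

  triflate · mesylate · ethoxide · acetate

Rank by basicity of the departing species: weakest base leaves most easily.
triflate: pKₐ(CF₃SO₃H (triflic acid)) ≈ -14
mesylate: pKₐ(CH₃SO₃H (MsOH)) ≈ -1.9
acetate: pKₐ(CH₃COOH) ≈ 4.8
ethoxide: pKₐ(CH₃CH₂OH) ≈ 16
Reversing gives the worst-to-best order requested.

ethoxide < acetate < mesylate < triflate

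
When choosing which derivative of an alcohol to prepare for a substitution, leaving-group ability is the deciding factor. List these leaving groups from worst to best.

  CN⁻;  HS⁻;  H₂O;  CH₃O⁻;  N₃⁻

CH₃O⁻ < CN⁻ < HS⁻ < N₃⁻ < H₂O

H₂O: pKₐ(H₃O⁺) ≈ -1.7
N₃⁻: pKₐ(HN₃) ≈ 4.7
HS⁻: pKₐ(H₂S) ≈ 7 — larger and more polarisable than the oxygen analogue
CN⁻: pKₐ(HCN) ≈ 9.2 — sp carbon stabilises the charge somewhat, but still a poor LG
CH₃O⁻: pKₐ(CH₃OH) ≈ 15.5 — strong base; alkoxides do not leave unassisted
The question asks for worst first, so the sequence is read in increasing leaving-group ability.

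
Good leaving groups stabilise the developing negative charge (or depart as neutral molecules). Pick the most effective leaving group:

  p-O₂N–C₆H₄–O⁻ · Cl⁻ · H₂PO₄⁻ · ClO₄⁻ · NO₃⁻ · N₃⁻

A good leaving group is a weak base: the lower the pKₐ of its conjugate acid, the more readily it departs.
ClO₄⁻: pKₐ(HClO₄) ≈ -10
Cl⁻: pKₐ(HCl) ≈ -7
NO₃⁻: pKₐ(HNO₃) ≈ -1.3
H₂PO₄⁻: pKₐ(H₃PO₄) ≈ 2.1
N₃⁻: pKₐ(HN₃) ≈ 4.7
p-O₂N–C₆H₄–O⁻: pKₐ(p-nitrophenol) ≈ 7.2

ClO₄⁻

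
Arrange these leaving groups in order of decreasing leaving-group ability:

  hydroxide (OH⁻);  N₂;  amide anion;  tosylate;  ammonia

N₂ > tosylate > ammonia > hydroxide (OH⁻) > amide anion

Rank by basicity of the departing species: weakest base leaves most easily.
N₂: no meaningful conjugate acid; N₂ departs as an exceptionally stable neutral molecule
tosylate: pKₐ(p-CH₃C₆H₄SO₃H (TsOH)) ≈ -2.8 — resonance-delocalised arenesulfonate
ammonia: pKₐ(NH₄⁺) ≈ 9.2 — neutral but moderately basic; leaves from R–NH₃⁺
hydroxide (OH⁻): pKₐ(H₂O) ≈ 15.7
amide anion: pKₐ(NH₃) ≈ 38 — extremely strong base; never a leaving group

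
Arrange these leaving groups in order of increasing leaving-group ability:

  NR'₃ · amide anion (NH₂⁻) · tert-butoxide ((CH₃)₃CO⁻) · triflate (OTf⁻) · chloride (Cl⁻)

The more stable X⁻ (or X) is on its own — i.e. the weaker a base it is — the better a leaving group it makes.
triflate (OTf⁻): pKₐ(CF₃SO₃H (triflic acid)) ≈ -14
chloride (Cl⁻): pKₐ(HCl) ≈ -7
NR'₃: pKₐ(R'₃NH⁺) ≈ 10.7
tert-butoxide ((CH₃)₃CO⁻): pKₐ(t-BuOH) ≈ 18
amide anion (NH₂⁻): pKₐ(NH₃) ≈ 38
The question asks for worst first, so the sequence is read in increasing leaving-group ability.

amide anion (NH₂⁻) < tert-butoxide ((CH₃)₃CO⁻) < NR'₃ < chloride (Cl⁻) < triflate (OTf⁻)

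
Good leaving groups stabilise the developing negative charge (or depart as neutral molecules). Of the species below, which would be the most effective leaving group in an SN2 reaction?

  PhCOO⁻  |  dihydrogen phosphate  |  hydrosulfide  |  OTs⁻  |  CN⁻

OTs⁻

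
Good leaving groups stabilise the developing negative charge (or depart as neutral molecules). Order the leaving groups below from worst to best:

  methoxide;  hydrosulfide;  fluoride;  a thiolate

methoxide < a thiolate < hydrosulfide < fluoride

The more stable X⁻ (or X) is on its own — i.e. the weaker a base it is — the better a leaving group it makes.
fluoride: pKₐ(HF) ≈ 3.2 — small and strongly basic; the poor halide leaving group
hydrosulfide: pKₐ(H₂S) ≈ 7 — larger and more polarisable than the oxygen analogue
a thiolate: pKₐ(RSH (a thiol)) ≈ 10.5
methoxide: pKₐ(CH₃OH) ≈ 15.5
Reversing gives the worst-to-best order requested.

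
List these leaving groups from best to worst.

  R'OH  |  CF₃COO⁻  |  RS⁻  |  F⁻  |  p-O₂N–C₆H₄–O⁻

Rank by basicity of the departing species: weakest base leaves most easily.
R'OH: pKₐ(R'OH₂⁺) ≈ -2.4 — neutral; leaves from a protonated ether (an oxonium ion, R–O(H)R'⁺)
CF₃COO⁻: pKₐ(CF₃COOH) ≈ 0.2
F⁻: pKₐ(HF) ≈ 3.2
p-O₂N–C₆H₄–O⁻: pKₐ(p-nitrophenol) ≈ 7.2
RS⁻: pKₐ(RSH (a thiol)) ≈ 10.5 — moderately basic; rarely leaves without activation

R'OH > CF₃COO⁻ > F⁻ > p-O₂N–C₆H₄–O⁻ > RS⁻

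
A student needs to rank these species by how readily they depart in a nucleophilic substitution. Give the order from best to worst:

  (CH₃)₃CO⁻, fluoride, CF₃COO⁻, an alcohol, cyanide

an alcohol > CF₃COO⁻ > fluoride > cyanide > (CH₃)₃CO⁻

Leaving-group ability tracks the stability of the departed species; conjugate-acid pKₐ is the usual yardstick (lower pKₐ → better LG).
an alcohol: pKₐ(R'OH₂⁺) ≈ -2.4
CF₃COO⁻: pKₐ(CF₃COOH) ≈ 0.2
fluoride: pKₐ(HF) ≈ 3.2
cyanide: pKₐ(HCN) ≈ 9.2
(CH₃)₃CO⁻: pKₐ(t-BuOH) ≈ 18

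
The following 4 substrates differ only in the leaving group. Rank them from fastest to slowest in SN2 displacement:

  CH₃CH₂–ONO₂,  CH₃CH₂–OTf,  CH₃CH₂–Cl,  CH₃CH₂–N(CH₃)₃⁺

CH₃CH₂–OTf > CH₃CH₂–Cl > CH₃CH₂–ONO₂ > CH₃CH₂–N(CH₃)₃⁺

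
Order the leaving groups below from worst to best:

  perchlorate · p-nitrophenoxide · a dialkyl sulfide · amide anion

amide anion < p-nitrophenoxide < a dialkyl sulfide < perchlorate

perchlorate: pKₐ(HClO₄) ≈ -10
a dialkyl sulfide: pKₐ(R'₂SH⁺) ≈ -7
p-nitrophenoxide: pKₐ(p-nitrophenol) ≈ 7.2
amide anion: pKₐ(NH₃) ≈ 38
Listed from poorest to best leaving group as asked.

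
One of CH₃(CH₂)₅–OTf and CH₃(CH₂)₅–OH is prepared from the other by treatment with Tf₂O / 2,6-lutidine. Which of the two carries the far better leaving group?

From CH₃(CH₂)₅–OH the departing group would be OH⁻ (pKₐ(H₂O) ≈ 15.7). Strong base; essentially never leaves without prior activation.
From CH₃(CH₂)₅–OTf the leaving group is OTf⁻ (pKₐ(CF₃SO₃H (triflic acid)) ≈ -14). Charge spread over three oxygens and a CF₃ group; the premier leaving group in synthesis.
Treatment with Tf₂O / 2,6-lutidine works by converting the hydroxyl into a triflate, making CH₃(CH₂)₅–OTf enormously more reactive.

CH₃(CH₂)₅–OTf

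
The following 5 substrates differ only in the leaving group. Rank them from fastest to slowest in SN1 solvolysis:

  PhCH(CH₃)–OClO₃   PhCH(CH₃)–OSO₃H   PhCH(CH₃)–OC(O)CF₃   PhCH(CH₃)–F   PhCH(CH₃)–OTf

The skeletons are identical, so relative rate is governed entirely by leaving-group ability.
A good leaving group is a weak base: the lower the pKₐ of its conjugate acid, the more readily it departs.
PhCH(CH₃)–OTf loses OTf⁻: pKₐ(CF₃SO₃H (triflic acid)) ≈ -14
PhCH(CH₃)–OClO₃ loses ClO₄⁻: pKₐ(HClO₄) ≈ -10
PhCH(CH₃)–OSO₃H loses HSO₄⁻: pKₐ(H₂SO₄) ≈ -3
PhCH(CH₃)–OC(O)CF₃ loses CF₃COO⁻: pKₐ(CF₃COOH) ≈ 0.2
PhCH(CH₃)–F loses F⁻: pKₐ(HF) ≈ 3.2

PhCH(CH₃)–OTf > PhCH(CH₃)–OClO₃ > PhCH(CH₃)–OSO₃H > PhCH(CH₃)–OC(O)CF₃ > PhCH(CH₃)–F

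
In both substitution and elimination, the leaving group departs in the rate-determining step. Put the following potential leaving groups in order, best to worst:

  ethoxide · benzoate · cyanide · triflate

triflate > benzoate > cyanide > ethoxide

The more stable X⁻ (or X) is on its own — i.e. the weaker a base it is — the better a leaving group it makes.
triflate: pKₐ(CF₃SO₃H (triflic acid)) ≈ -14
benzoate: pKₐ(C₆H₅COOH) ≈ 4.2
cyanide: pKₐ(HCN) ≈ 9.2
ethoxide: pKₐ(CH₃CH₂OH) ≈ 16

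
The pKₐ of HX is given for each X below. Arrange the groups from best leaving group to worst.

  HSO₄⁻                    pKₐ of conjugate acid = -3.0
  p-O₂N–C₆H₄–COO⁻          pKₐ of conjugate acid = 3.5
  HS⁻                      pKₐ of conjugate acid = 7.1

Lower conjugate-acid pKₐ ⇒ weaker base ⇒ better leaving group.
Sorting by the given values: HSO₄⁻ (-3.0), p-O₂N–C₆H₄–COO⁻ (3.5), HS⁻ (7.1).

HSO₄⁻ > p-O₂N–C₆H₄–COO⁻ > HS⁻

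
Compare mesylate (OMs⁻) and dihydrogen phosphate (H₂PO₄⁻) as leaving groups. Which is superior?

mesylate (OMs⁻)

mesylate (OMs⁻) is the better leaving group.
pKₐ(CH₃SO₃H (MsOH)) ≈ -1.9 versus pKₐ(H₃PO₄) ≈ 2.1: mesylate (OMs⁻) is the much weaker base.
Resonance-delocalised alkanesulfonate.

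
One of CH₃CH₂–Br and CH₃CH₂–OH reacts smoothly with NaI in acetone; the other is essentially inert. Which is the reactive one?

CH₃CH₂–Br

From CH₃CH₂–OH the departing group would be OH⁻ (pKₐ(H₂O) ≈ 15.7). Strong base; essentially never leaves without prior activation.
From CH₃CH₂–Br the leaving group is Br⁻ (pKₐ(HBr) ≈ -9). Weak base; good leaving group.
(In practice CH₃CH₂–Br is made from CH₃CH₂–OH by treatment with PBr₃, replacing the hydroxyl with bromide.)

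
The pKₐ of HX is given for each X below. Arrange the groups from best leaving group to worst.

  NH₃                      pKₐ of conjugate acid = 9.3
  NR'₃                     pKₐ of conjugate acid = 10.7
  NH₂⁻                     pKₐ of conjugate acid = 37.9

Lower conjugate-acid pKₐ ⇒ weaker base ⇒ better leaving group.
Sorting by the given values: NH₃ (9.3), NR'₃ (10.7), NH₂⁻ (37.9).

NH₃ > NR'₃ > NH₂⁻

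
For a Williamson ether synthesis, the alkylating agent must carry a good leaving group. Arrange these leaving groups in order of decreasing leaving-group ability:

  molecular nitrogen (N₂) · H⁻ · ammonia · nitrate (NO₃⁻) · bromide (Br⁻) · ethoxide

molecular nitrogen (N₂) > bromide (Br⁻) > nitrate (NO₃⁻) > ammonia > ethoxide > H⁻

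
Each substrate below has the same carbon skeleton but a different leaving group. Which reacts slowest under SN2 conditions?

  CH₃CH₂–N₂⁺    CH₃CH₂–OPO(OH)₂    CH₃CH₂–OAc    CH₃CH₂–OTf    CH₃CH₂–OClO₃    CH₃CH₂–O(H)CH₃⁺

CH₃CH₂–OAc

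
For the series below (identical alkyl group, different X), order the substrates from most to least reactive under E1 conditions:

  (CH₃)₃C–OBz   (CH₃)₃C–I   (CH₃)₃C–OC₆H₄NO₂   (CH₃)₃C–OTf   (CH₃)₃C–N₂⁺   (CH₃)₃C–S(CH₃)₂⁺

(CH₃)₃C–N₂⁺ > (CH₃)₃C–OTf > (CH₃)₃C–I > (CH₃)₃C–S(CH₃)₂⁺ > (CH₃)₃C–OBz > (CH₃)₃C–OC₆H₄NO₂

The skeletons are identical, so relative rate is governed entirely by leaving-group ability.
Leaving-group ability tracks the stability of the departed species; conjugate-acid pKₐ is the usual yardstick (lower pKₐ → better LG).
(CH₃)₃C–N₂⁺ loses N₂: no meaningful conjugate acid; N₂ departs as an exceptionally stable neutral molecule
(CH₃)₃C–OTf loses OTf⁻: pKₐ(CF₃SO₃H (triflic acid)) ≈ -14
(CH₃)₃C–I loses I⁻: pKₐ(HI) ≈ -10
(CH₃)₃C–S(CH₃)₂⁺ loses SR'₂: pKₐ(R'₂SH⁺) ≈ -7
(CH₃)₃C–OBz loses PhCOO⁻: pKₐ(C₆H₅COOH) ≈ 4.2
(CH₃)₃C–OC₆H₄NO₂ loses p-O₂N–C₆H₄–O⁻: pKₐ(p-nitrophenol) ≈ 7.2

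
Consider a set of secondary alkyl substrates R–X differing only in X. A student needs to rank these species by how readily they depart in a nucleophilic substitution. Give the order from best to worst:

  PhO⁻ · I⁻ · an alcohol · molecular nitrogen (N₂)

Rank by basicity of the departing species: weakest base leaves most easily.
molecular nitrogen (N₂): no meaningful conjugate acid; N₂ departs as an exceptionally stable neutral molecule
I⁻: pKₐ(HI) ≈ -10
an alcohol: pKₐ(R'OH₂⁺) ≈ -2.4
PhO⁻: pKₐ(C₆H₅OH (phenol)) ≈ 10

molecular nitrogen (N₂) > I⁻ > an alcohol > PhO⁻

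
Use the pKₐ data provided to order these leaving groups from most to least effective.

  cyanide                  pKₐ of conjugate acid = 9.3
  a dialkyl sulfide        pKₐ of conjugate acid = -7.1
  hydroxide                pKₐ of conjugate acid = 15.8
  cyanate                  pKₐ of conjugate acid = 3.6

Lower conjugate-acid pKₐ ⇒ weaker base ⇒ better leaving group.
Sorting by the given values: a dialkyl sulfide (-7.1), cyanate (3.6), cyanide (9.3), hydroxide (15.8).

a dialkyl sulfide > cyanate > cyanide > hydroxide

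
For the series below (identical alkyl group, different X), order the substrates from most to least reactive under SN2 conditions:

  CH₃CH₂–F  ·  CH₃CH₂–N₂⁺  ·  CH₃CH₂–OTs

Same R in every case — rank the leaving groups.
The more stable X⁻ (or X) is on its own — i.e. the weaker a base it is — the better a leaving group it makes.
CH₃CH₂–N₂⁺ loses N₂: no meaningful conjugate acid; N₂ departs as an exceptionally stable neutral molecule
CH₃CH₂–OTs loses OTs⁻: pKₐ(p-CH₃C₆H₄SO₃H (TsOH)) ≈ -2.8
CH₃CH₂–F loses F⁻: pKₐ(HF) ≈ 3.2

CH₃CH₂–N₂⁺ > CH₃CH₂–OTs > CH₃CH₂–F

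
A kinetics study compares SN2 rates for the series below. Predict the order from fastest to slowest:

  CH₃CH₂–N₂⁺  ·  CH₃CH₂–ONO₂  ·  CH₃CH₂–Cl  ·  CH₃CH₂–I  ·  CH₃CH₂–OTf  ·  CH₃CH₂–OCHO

With the same alkyl group throughout, only the leaving group differentiates the rates.
Rank by basicity of the departing species: weakest base leaves most easily.
CH₃CH₂–N₂⁺ loses N₂: no meaningful conjugate acid; N₂ departs as an exceptionally stable neutral molecule
CH₃CH₂–OTf loses OTf⁻: pKₐ(CF₃SO₃H (triflic acid)) ≈ -14
CH₃CH₂–I loses I⁻: pKₐ(HI) ≈ -10
CH₃CH₂–Cl loses Cl⁻: pKₐ(HCl) ≈ -7
CH₃CH₂–ONO₂ loses NO₃⁻: pKₐ(HNO₃) ≈ -1.3
CH₃CH₂–OCHO loses HCOO⁻: pKₐ(HCOOH) ≈ 3.8

CH₃CH₂–N₂⁺ > CH₃CH₂–OTf > CH₃CH₂–I > CH₃CH₂–Cl > CH₃CH₂–ONO₂ > CH₃CH₂–OCHO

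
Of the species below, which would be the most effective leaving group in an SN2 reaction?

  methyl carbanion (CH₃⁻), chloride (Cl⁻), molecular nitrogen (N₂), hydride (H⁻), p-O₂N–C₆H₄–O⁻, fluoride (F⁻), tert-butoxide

Rank by basicity of the departing species: weakest base leaves most easily.
molecular nitrogen (N₂): no meaningful conjugate acid; N₂ departs as an exceptionally stable neutral molecule
chloride (Cl⁻): pKₐ(HCl) ≈ -7
fluoride (F⁻): pKₐ(HF) ≈ 3.2
p-O₂N–C₆H₄–O⁻: pKₐ(p-nitrophenol) ≈ 7.2
tert-butoxide: pKₐ(t-BuOH) ≈ 18
hydride (H⁻): pKₐ(H₂) ≈ 36
methyl carbanion (CH₃⁻): pKₐ(CH₄) ≈ 48

molecular nitrogen (N₂)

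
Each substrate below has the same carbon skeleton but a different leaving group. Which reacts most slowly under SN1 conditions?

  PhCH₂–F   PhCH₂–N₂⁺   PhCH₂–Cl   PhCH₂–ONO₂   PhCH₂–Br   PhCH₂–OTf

Same R in every case — rank the leaving groups.
The more stable X⁻ (or X) is on its own — i.e. the weaker a base it is — the better a leaving group it makes.
PhCH₂–N₂⁺ loses N₂: no meaningful conjugate acid; N₂ departs as an exceptionally stable neutral molecule
PhCH₂–OTf loses OTf⁻: pKₐ(CF₃SO₃H (triflic acid)) ≈ -14
PhCH₂–Br loses Br⁻: pKₐ(HBr) ≈ -9
PhCH₂–Cl loses Cl⁻: pKₐ(HCl) ≈ -7
PhCH₂–ONO₂ loses NO₃⁻: pKₐ(HNO₃) ≈ -1.3
PhCH₂–F loses F⁻: pKₐ(HF) ≈ 3.2

PhCH₂–F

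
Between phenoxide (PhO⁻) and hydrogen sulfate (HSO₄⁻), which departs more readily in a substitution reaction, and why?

hydrogen sulfate (HSO₄⁻)

hydrogen sulfate (HSO₄⁻) is the better leaving group.
pKₐ(H₂SO₄) ≈ -3 versus pKₐ(C₆H₅OH (phenol)) ≈ 10: hydrogen sulfate (HSO₄⁻) is the much weaker base.
Conjugate base of a strong mineral acid.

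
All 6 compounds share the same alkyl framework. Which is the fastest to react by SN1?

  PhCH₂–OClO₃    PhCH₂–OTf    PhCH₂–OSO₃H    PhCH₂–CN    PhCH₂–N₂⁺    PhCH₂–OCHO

The skeletons are identical, so relative rate is governed entirely by leaving-group ability.
A good leaving group is a weak base: the lower the pKₐ of its conjugate acid, the more readily it departs.
PhCH₂–N₂⁺ loses N₂: no meaningful conjugate acid; N₂ departs as an exceptionally stable neutral molecule
PhCH₂–OTf loses OTf⁻: pKₐ(CF₃SO₃H (triflic acid)) ≈ -14
PhCH₂–OClO₃ loses ClO₄⁻: pKₐ(HClO₄) ≈ -10
PhCH₂–OSO₃H loses HSO₄⁻: pKₐ(H₂SO₄) ≈ -3
PhCH₂–OCHO loses HCOO⁻: pKₐ(HCOOH) ≈ 3.8
PhCH₂–CN loses CN⁻: pKₐ(HCN) ≈ 9.2

PhCH₂–N₂⁺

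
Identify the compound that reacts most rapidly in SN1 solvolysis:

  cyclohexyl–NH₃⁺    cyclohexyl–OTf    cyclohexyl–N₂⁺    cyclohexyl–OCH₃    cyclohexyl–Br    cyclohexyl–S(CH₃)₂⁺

The skeletons are identical, so relative rate is governed entirely by leaving-group ability.
Leaving-group ability tracks the stability of the departed species; conjugate-acid pKₐ is the usual yardstick (lower pKₐ → better LG).
cyclohexyl–N₂⁺ loses N₂: no meaningful conjugate acid; N₂ departs as an exceptionally stable neutral molecule
cyclohexyl–OTf loses OTf⁻: pKₐ(CF₃SO₃H (triflic acid)) ≈ -14
cyclohexyl–Br loses Br⁻: pKₐ(HBr) ≈ -9
cyclohexyl–S(CH₃)₂⁺ loses SR'₂: pKₐ(R'₂SH⁺) ≈ -7
cyclohexyl–NH₃⁺ loses NH₃: pKₐ(NH₄⁺) ≈ 9.2
cyclohexyl–OCH₃ loses CH₃O⁻: pKₐ(CH₃OH) ≈ 15.5

cyclohexyl–N₂⁺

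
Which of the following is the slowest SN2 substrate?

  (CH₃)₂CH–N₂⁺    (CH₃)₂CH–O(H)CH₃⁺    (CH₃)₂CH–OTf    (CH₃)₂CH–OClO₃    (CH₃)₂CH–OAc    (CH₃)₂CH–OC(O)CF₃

(CH₃)₂CH–OAc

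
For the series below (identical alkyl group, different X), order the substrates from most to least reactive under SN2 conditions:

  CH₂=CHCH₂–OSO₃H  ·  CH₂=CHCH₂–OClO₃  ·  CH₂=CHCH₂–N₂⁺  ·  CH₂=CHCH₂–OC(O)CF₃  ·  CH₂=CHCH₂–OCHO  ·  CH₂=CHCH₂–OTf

The skeletons are identical, so relative rate is governed entirely by leaving-group ability.
The more stable X⁻ (or X) is on its own — i.e. the weaker a base it is — the better a leaving group it makes.
CH₂=CHCH₂–N₂⁺ loses N₂: no meaningful conjugate acid; N₂ departs as an exceptionally stable neutral molecule
CH₂=CHCH₂–OTf loses OTf⁻: pKₐ(CF₃SO₃H (triflic acid)) ≈ -14
CH₂=CHCH₂–OClO₃ loses ClO₄⁻: pKₐ(HClO₄) ≈ -10
CH₂=CHCH₂–OSO₃H loses HSO₄⁻: pKₐ(H₂SO₄) ≈ -3
CH₂=CHCH₂–OC(O)CF₃ loses CF₃COO⁻: pKₐ(CF₃COOH) ≈ 0.2
CH₂=CHCH₂–OCHO loses HCOO⁻: pKₐ(HCOOH) ≈ 3.8

CH₂=CHCH₂–N₂⁺ > CH₂=CHCH₂–OTf > CH₂=CHCH₂–OClO₃ > CH₂=CHCH₂–OSO₃H > CH₂=CHCH₂–OC(O)CF₃ > CH₂=CHCH₂–OCHO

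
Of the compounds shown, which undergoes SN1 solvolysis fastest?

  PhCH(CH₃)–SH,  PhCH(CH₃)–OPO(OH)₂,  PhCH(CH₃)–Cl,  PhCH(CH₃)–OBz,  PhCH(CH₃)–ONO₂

PhCH(CH₃)–Cl

With the same alkyl group throughout, only the leaving group differentiates the rates.
The more stable X⁻ (or X) is on its own — i.e. the weaker a base it is — the better a leaving group it makes.
PhCH(CH₃)–Cl loses Cl⁻: pKₐ(HCl) ≈ -7
PhCH(CH₃)–ONO₂ loses NO₃⁻: pKₐ(HNO₃) ≈ -1.3
PhCH(CH₃)–OPO(OH)₂ loses H₂PO₄⁻: pKₐ(H₃PO₄) ≈ 2.1
PhCH(CH₃)–OBz loses PhCOO⁻: pKₐ(C₆H₅COOH) ≈ 4.2
PhCH(CH₃)–SH loses HS⁻: pKₐ(H₂S) ≈ 7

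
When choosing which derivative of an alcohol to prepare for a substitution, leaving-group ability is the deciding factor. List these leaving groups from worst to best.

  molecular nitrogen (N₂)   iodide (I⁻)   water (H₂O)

water (H₂O) < iodide (I⁻) < molecular nitrogen (N₂)

Leaving-group ability tracks the stability of the departed species; conjugate-acid pKₐ is the usual yardstick (lower pKₐ → better LG).
molecular nitrogen (N₂): no meaningful conjugate acid; N₂ departs as an exceptionally stable neutral molecule
iodide (I⁻): pKₐ(HI) ≈ -10
water (H₂O): pKₐ(H₃O⁺) ≈ -1.7
Reversing gives the worst-to-best order requested.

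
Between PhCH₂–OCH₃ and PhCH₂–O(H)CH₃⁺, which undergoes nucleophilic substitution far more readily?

From PhCH₂–OCH₃ the departing group would be CH₃O⁻ (pKₐ(CH₃OH) ≈ 15.5). Strong base; alkoxides do not leave unassisted.
From PhCH₂–O(H)CH₃⁺ the leaving group is R'OH (pKₐ(R'OH₂⁺) ≈ -2.4). Neutral; leaves from a protonated ether (an oxonium ion, R–O(H)R'⁺).
(In practice PhCH₂–O(H)CH₃⁺ is made from PhCH₂–OCH₃ by protonation with concentrated HI, allowing neutral methanol, rather than methoxide, to depart.)

PhCH₂–O(H)CH₃⁺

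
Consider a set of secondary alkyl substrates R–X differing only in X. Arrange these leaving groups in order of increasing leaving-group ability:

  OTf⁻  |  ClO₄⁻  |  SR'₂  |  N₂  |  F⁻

F⁻ < SR'₂ < ClO₄⁻ < OTf⁻ < N₂

The more stable X⁻ (or X) is on its own — i.e. the weaker a base it is — the better a leaving group it makes.
N₂: no meaningful conjugate acid; N₂ departs as an exceptionally stable neutral molecule
OTf⁻: pKₐ(CF₃SO₃H (triflic acid)) ≈ -14
ClO₄⁻: pKₐ(HClO₄) ≈ -10
SR'₂: pKₐ(R'₂SH⁺) ≈ -7
F⁻: pKₐ(HF) ≈ 3.2
Listed from poorest to best leaving group as asked.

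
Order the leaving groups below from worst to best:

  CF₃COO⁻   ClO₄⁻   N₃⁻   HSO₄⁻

N₃⁻ < CF₃COO⁻ < HSO₄⁻ < ClO₄⁻

The more stable X⁻ (or X) is on its own — i.e. the weaker a base it is — the better a leaving group it makes.
ClO₄⁻: pKₐ(HClO₄) ≈ -10
HSO₄⁻: pKₐ(H₂SO₄) ≈ -3
CF₃COO⁻: pKₐ(CF₃COOH) ≈ 0.2
N₃⁻: pKₐ(HN₃) ≈ 4.7
The question asks for worst first, so the sequence is read in increasing leaving-group ability.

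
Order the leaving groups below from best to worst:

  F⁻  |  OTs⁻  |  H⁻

OTs⁻ > F⁻ > H⁻

The more stable X⁻ (or X) is on its own — i.e. the weaker a base it is — the better a leaving group it makes.
OTs⁻: pKₐ(p-CH₃C₆H₄SO₃H (TsOH)) ≈ -2.8
F⁻: pKₐ(HF) ≈ 3.2
H⁻: pKₐ(H₂) ≈ 36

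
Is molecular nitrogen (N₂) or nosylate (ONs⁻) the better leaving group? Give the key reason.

molecular nitrogen (N₂) is the better leaving group.
N₂ is the ultimate leaving group — it departs as an exceptionally stable neutral molecule, whereas nosylate (ONs⁻) (pKₐ(p-O₂NC₆H₄SO₃H) ≈ -3.5) is far more basic.

molecular nitrogen (N₂)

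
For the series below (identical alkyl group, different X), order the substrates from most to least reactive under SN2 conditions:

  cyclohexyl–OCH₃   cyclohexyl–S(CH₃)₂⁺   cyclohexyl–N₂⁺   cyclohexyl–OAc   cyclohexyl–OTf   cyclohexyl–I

The skeletons are identical, so relative rate is governed entirely by leaving-group ability.
A good leaving group is a weak base: the lower the pKₐ of its conjugate acid, the more readily it departs.
cyclohexyl–N₂⁺ loses N₂: no meaningful conjugate acid; N₂ departs as an exceptionally stable neutral molecule
cyclohexyl–OTf loses OTf⁻: pKₐ(CF₃SO₃H (triflic acid)) ≈ -14
cyclohexyl–I loses I⁻: pKₐ(HI) ≈ -10
cyclohexyl–S(CH₃)₂⁺ loses SR'₂: pKₐ(R'₂SH⁺) ≈ -7
cyclohexyl–OAc loses AcO⁻: pKₐ(CH₃COOH) ≈ 4.8
cyclohexyl–OCH₃ loses CH₃O⁻: pKₐ(CH₃OH) ≈ 15.5

cyclohexyl–N₂⁺ > cyclohexyl–OTf > cyclohexyl–I > cyclohexyl–S(CH₃)₂⁺ > cyclohexyl–OAc > cyclohexyl–OCH₃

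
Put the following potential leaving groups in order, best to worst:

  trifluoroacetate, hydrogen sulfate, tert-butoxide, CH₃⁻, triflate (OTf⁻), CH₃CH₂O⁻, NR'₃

triflate (OTf⁻) > hydrogen sulfate > trifluoroacetate > NR'₃ > CH₃CH₂O⁻ > tert-butoxide > CH₃⁻

triflate (OTf⁻): pKₐ(CF₃SO₃H (triflic acid)) ≈ -14
hydrogen sulfate: pKₐ(H₂SO₄) ≈ -3
trifluoroacetate: pKₐ(CF₃COOH) ≈ 0.2
NR'₃: pKₐ(R'₃NH⁺) ≈ 10.7
CH₃CH₂O⁻: pKₐ(CH₃CH₂OH) ≈ 16
tert-butoxide: pKₐ(t-BuOH) ≈ 18
CH₃⁻: pKₐ(CH₄) ≈ 48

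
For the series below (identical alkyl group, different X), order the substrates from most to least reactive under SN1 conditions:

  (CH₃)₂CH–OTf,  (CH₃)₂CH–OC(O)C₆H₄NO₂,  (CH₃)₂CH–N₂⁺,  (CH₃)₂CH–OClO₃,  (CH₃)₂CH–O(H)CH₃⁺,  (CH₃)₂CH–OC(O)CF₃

(CH₃)₂CH–N₂⁺ > (CH₃)₂CH–OTf > (CH₃)₂CH–OClO₃ > (CH₃)₂CH–O(H)CH₃⁺ > (CH₃)₂CH–OC(O)CF₃ > (CH₃)₂CH–OC(O)C₆H₄NO₂

With the same alkyl group throughout, only the leaving group differentiates the rates.
The more stable X⁻ (or X) is on its own — i.e. the weaker a base it is — the better a leaving group it makes.
(CH₃)₂CH–N₂⁺ loses N₂: no meaningful conjugate acid; N₂ departs as an exceptionally stable neutral molecule
(CH₃)₂CH–OTf loses OTf⁻: pKₐ(CF₃SO₃H (triflic acid)) ≈ -14
(CH₃)₂CH–OClO₃ loses ClO₄⁻: pKₐ(HClO₄) ≈ -10
(CH₃)₂CH–O(H)CH₃⁺ loses R'OH: pKₐ(R'OH₂⁺) ≈ -2.4
(CH₃)₂CH–OC(O)CF₃ loses CF₃COO⁻: pKₐ(CF₃COOH) ≈ 0.2
(CH₃)₂CH–OC(O)C₆H₄NO₂ loses p-O₂N–C₆H₄–COO⁻: pKₐ(p-nitrobenzoic acid) ≈ 3.4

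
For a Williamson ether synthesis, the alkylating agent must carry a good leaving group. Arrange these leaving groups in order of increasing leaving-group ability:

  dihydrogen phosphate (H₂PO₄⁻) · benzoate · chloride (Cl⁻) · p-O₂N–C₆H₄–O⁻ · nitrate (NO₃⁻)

p-O₂N–C₆H₄–O⁻ < benzoate < dihydrogen phosphate (H₂PO₄⁻) < nitrate (NO₃⁻) < chloride (Cl⁻)

Leaving-group ability tracks the stability of the departed species; conjugate-acid pKₐ is the usual yardstick (lower pKₐ → better LG).
chloride (Cl⁻): pKₐ(HCl) ≈ -7 — moderately weak base
nitrate (NO₃⁻): pKₐ(HNO₃) ≈ -1.3
dihydrogen phosphate (H₂PO₄⁻): pKₐ(H₃PO₄) ≈ 2.1 — moderate base; biological leaving group after further activation
benzoate: pKₐ(C₆H₅COOH) ≈ 4.2 — aryl carboxylate
p-O₂N–C₆H₄–O⁻: pKₐ(p-nitrophenol) ≈ 7.2
The question asks for worst first, so the sequence is read in increasing leaving-group ability.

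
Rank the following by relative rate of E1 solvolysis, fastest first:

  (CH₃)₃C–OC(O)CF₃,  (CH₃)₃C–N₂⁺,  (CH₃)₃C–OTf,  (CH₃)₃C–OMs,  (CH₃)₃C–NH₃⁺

(CH₃)₃C–N₂⁺ > (CH₃)₃C–OTf > (CH₃)₃C–OMs > (CH₃)₃C–OC(O)CF₃ > (CH₃)₃C–NH₃⁺

Same R in every case — rank the leaving groups.
Rank by basicity of the departing species: weakest base leaves most easily.
(CH₃)₃C–N₂⁺ loses N₂: no meaningful conjugate acid; N₂ departs as an exceptionally stable neutral molecule
(CH₃)₃C–OTf loses OTf⁻: pKₐ(CF₃SO₃H (triflic acid)) ≈ -14
(CH₃)₃C–OMs loses OMs⁻: pKₐ(CH₃SO₃H (MsOH)) ≈ -1.9
(CH₃)₃C–OC(O)CF₃ loses CF₃COO⁻: pKₐ(CF₃COOH) ≈ 0.2
(CH₃)₃C–NH₃⁺ loses NH₃: pKₐ(NH₄⁺) ≈ 9.2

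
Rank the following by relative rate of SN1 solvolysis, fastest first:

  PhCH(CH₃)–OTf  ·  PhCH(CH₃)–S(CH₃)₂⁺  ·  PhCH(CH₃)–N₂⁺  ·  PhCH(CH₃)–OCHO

PhCH(CH₃)–N₂⁺ > PhCH(CH₃)–OTf > PhCH(CH₃)–S(CH₃)₂⁺ > PhCH(CH₃)–OCHO

The skeletons are identical, so relative rate is governed entirely by leaving-group ability.
Leaving-group ability tracks the stability of the departed species; conjugate-acid pKₐ is the usual yardstick (lower pKₐ → better LG).
PhCH(CH₃)–N₂⁺ loses N₂: no meaningful conjugate acid; N₂ departs as an exceptionally stable neutral molecule
PhCH(CH₃)–OTf loses OTf⁻: pKₐ(CF₃SO₃H (triflic acid)) ≈ -14
PhCH(CH₃)–S(CH₃)₂⁺ loses SR'₂: pKₐ(R'₂SH⁺) ≈ -7
PhCH(CH₃)–OCHO loses HCOO⁻: pKₐ(HCOOH) ≈ 3.8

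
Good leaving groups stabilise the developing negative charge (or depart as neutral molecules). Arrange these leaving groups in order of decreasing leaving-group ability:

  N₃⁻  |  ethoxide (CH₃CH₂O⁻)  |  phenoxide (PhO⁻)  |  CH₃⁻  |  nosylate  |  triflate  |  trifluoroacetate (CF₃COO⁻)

triflate > nosylate > trifluoroacetate (CF₃COO⁻) > N₃⁻ > phenoxide (PhO⁻) > ethoxide (CH₃CH₂O⁻) > CH₃⁻

triflate: pKₐ(CF₃SO₃H (triflic acid)) ≈ -14
nosylate: pKₐ(p-O₂NC₆H₄SO₃H) ≈ -3.5 — p-nitro group further stabilises the sulfonate
trifluoroacetate (CF₃COO⁻): pKₐ(CF₃COOH) ≈ 0.2
N₃⁻: pKₐ(HN₃) ≈ 4.7
phenoxide (PhO⁻): pKₐ(C₆H₅OH (phenol)) ≈ 10 — resonance into the ring helps, but still a poor LG
ethoxide (CH₃CH₂O⁻): pKₐ(CH₃CH₂OH) ≈ 16 — strong base; alkoxides do not leave unassisted
CH₃⁻: pKₐ(CH₄) ≈ 48 — unstabilised carbanion; the worst conceivable leaving group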